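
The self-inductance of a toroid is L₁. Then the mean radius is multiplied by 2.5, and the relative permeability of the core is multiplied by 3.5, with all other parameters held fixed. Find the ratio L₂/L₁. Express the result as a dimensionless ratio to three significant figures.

L₂/L₁ = 1.40

For a toroid, L ∝ μᵣN²A/R.
L₂/L₁ = (2.5)^-1 × (3.5) = 1.40.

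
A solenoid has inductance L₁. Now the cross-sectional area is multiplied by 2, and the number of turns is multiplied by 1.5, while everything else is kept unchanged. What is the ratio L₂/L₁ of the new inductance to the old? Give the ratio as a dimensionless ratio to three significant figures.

L₂/L₁ = 4.50

For a solenoid, L ∝ μᵣN²A/ℓ.
L₂/L₁ = (2) × (1.5)^2 = 4.50.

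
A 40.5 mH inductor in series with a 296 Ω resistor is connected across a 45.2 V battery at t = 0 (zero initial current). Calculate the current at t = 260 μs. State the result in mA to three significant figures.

τ = L/R = 4.050×10^-2/296 = 1.368×10^-4 s; final current I_∞ = ε/R = 45.2/296 = 0.1527 A.
I(t) = I_∞(1 − e^(−t/τ)) with t/τ = 1.900.
I = (0.1527)(1 − e^(−1.900)) = 0.1299 A.

I ≈ 130 mA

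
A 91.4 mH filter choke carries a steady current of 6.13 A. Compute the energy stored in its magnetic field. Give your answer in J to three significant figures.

U ≈ 1.72 J

Stored magnetic energy: U = ½LI².
U = ½(9.140×10^-2 H)(6.13 A)² = 1.717 J.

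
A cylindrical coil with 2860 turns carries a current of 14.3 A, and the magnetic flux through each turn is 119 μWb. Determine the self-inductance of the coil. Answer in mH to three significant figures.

L ≈ 23.8 mH

Self-inductance is defined by L = NΦ_B/I (flux linkage over current).
L = (2860)(1.190×10^-4 Wb)/(14.3 A) = 2.380×10^-2 H.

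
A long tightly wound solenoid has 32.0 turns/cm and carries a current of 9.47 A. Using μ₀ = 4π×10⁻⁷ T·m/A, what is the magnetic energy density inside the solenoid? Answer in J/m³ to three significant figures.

u ≈ 577 J/m³

B = μ₀nI = (4π×10⁻⁷)(3.200×10^3)(9.47) = 3.808×10^-2 T.
u = B²/(2μ₀) = (3.808×10^-2)²/(2×4π×10⁻⁷) = 577 J/m³.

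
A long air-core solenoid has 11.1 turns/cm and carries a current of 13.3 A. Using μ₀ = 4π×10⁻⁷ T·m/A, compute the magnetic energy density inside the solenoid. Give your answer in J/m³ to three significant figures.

B = μ₀nI = (4π×10⁻⁷)(1.110×10^3)(13.3) = 1.855×10^-2 T.
u = B²/(2μ₀) = (1.855×10^-2)²/(2×4π×10⁻⁷) = 136.9 J/m³.

u ≈ 137 J/m³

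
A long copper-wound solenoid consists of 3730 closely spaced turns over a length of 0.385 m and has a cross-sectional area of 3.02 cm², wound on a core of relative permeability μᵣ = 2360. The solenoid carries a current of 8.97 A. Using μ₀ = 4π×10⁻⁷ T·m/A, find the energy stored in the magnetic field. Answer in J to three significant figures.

U ≈ 1300 J

A = 3.02 cm² = 3.020×10^-4 m².
L = μ₀μᵣN²A/ℓ = (4π×10⁻⁷)(2360)(3730)²(3.020×10^-4)/(0.385) = 32.37 H.
U = ½LI² = ½(32.37)(8.97)² = 1.302×10^3 J.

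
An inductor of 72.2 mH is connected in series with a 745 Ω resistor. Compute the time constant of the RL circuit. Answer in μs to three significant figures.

τ ≈ 96.9 μs

τ = L/R = (7.220×10^-2 H)/(745 Ω) = 9.691×10^-5 s.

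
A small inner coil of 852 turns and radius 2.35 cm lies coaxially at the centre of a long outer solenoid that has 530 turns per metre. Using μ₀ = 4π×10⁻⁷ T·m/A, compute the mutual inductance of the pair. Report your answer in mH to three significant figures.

M ≈ 0.984 mH

The outer solenoid produces a uniform field B₁ = μ₀n₁I₁ across the inner coil,
so the flux linkage is N₂Φ = N₂B₁A₂ = μ₀n₁N₂A₂·I₁, giving M = μ₀n₁N₂A₂.
A₂ = πr² = π(2.350×10^-2 m)² = 1.7349×10^-3 m².
M = (4π×10⁻⁷)(530)(852)(1.7349×10^-3) = 9.8449×10^-4 H.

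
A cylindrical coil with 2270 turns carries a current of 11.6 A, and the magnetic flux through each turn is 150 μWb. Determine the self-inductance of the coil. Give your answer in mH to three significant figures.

L ≈ 29.4 mH

Self-inductance is defined by L = NΦ_B/I (flux linkage over current).
L = (2270)(1.500×10^-4 Wb)/(11.6 A) = 2.935×10^-2 H.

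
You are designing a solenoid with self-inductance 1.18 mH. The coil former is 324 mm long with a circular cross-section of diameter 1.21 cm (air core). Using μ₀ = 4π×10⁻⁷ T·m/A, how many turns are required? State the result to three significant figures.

N ≈ 1630 turns

A = π(d/2)² = π(6.050×10^-3 m)² = 1.150×10^-4 m².
From L = μ₀N²A/ℓ, N = √(Lℓ / (μ₀A)).
N = √[(1.180×10^-3)(0.324) / ((4π×10⁻⁷)×1.150×10^-4)] = √(2.646×10^6) ≈ 1626.6.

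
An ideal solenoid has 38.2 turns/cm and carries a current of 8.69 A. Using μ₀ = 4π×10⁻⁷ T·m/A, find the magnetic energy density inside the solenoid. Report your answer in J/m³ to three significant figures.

u ≈ 692 J/m³

B = μ₀nI = (4π×10⁻⁷)(3.820×10^3)(8.69) = 4.172×10^-2 T.
u = B²/(2μ₀) = (4.172×10^-2)²/(2×4π×10⁻⁷) = 692.4 J/m³.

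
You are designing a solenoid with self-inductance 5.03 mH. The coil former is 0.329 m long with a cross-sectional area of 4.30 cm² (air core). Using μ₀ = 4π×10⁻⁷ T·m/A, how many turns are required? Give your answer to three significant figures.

A = 4.30 cm² = 4.300×10^-4 m².
From L = μ₀N²A/ℓ, N = √(Lℓ / (μ₀A)).
N = √[(5.030×10^-3)(0.329) / ((4π×10⁻⁷)×4.300×10^-4)] = √(3.063×10^6) ≈ 1750.0.

N ≈ 1750 turns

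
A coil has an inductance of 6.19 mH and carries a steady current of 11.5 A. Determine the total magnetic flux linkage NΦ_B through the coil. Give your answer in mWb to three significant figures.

From L = NΦ_B/I, the flux linkage is NΦ_B = LI.
NΦ_B = (6.190×10^-3 H)(11.5 A) = 7.119×10^-2 Wb.

NΦ_B ≈ 71.2 mWb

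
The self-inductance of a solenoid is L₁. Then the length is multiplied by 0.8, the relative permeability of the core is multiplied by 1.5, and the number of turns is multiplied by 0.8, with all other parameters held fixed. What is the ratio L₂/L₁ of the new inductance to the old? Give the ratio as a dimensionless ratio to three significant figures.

L₂/L₁ = 1.20

For a solenoid, L ∝ μᵣN²A/ℓ.
L₂/L₁ = (0.8)^-1 × (1.5) × (0.8)^2 = 1.20.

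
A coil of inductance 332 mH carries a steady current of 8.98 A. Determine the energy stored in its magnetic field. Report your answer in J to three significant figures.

U ≈ 13.4 J

Stored magnetic energy: U = ½LI².
U = ½(0.332 H)(8.98 A)² = 13.39 J.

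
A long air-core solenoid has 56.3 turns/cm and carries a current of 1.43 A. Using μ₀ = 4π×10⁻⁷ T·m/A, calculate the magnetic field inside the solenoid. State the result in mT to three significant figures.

B ≈ 10.1 mT

Inside a long solenoid, B = μ₀nI.
B = (4π×10⁻⁷)(5.630×10^3 m⁻¹)(1.43 A) = 1.012×10^-2 T.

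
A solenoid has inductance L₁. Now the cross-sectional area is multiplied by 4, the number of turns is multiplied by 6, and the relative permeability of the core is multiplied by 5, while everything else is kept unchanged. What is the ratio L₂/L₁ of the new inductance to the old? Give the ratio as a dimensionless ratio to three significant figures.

L₂/L₁ = 720

For a solenoid, L ∝ μᵣN²A/ℓ.
L₂/L₁ = (4) × (6)^2 × (5) = 720.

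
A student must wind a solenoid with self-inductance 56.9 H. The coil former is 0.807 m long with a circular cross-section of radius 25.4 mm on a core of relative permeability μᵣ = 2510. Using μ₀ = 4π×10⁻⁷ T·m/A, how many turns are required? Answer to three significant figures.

N ≈ 2680 turns

A = πr² = π(2.540×10^-2 m)² = 2.027×10^-3 m².
From L = μ₀μᵣN²A/ℓ, N = √(Lℓ / (μ₀μᵣA)).
N = √[(56.9)(0.807) / ((4π×10⁻⁷)(2510)×2.027×10^-3)] = √(7.183×10^6) ≈ 2680.0.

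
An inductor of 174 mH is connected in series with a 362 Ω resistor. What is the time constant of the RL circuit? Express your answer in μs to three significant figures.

τ ≈ 481 μs

τ = L/R = (0.174 H)/(362 Ω) = 4.807×10^-4 s.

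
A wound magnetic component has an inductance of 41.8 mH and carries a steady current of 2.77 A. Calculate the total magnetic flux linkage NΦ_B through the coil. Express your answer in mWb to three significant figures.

From L = NΦ_B/I, the flux linkage is NΦ_B = LI.
NΦ_B = (4.180×10^-2 H)(2.77 A) = 0.1158 Wb.

NΦ_B ≈ 116 mWb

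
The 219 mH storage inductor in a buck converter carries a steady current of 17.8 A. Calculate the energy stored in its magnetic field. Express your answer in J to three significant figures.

Stored magnetic energy: U = ½LI².
U = ½(0.219 H)(17.8 A)² = 34.69 J.

U ≈ 34.7 J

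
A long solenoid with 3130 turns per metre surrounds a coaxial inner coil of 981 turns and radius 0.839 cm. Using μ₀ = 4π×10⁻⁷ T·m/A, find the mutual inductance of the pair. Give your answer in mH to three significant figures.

The outer solenoid produces a uniform field B₁ = μ₀n₁I₁ across the inner coil,
so the flux linkage is N₂Φ = N₂B₁A₂ = μ₀n₁N₂A₂·I₁, giving M = μ₀n₁N₂A₂.
A₂ = πr² = π(8.390×10^-3 m)² = 2.211×10^-4 m².
M = (4π×10⁻⁷)(3130)(981)(2.211×10^-4) = 8.533×10^-4 H.

M ≈ 0.853 mH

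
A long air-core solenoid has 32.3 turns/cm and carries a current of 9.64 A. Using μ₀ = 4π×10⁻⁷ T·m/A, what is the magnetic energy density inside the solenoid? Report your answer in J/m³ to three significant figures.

u ≈ 609 J/m³

B = μ₀nI = (4π×10⁻⁷)(3.230×10^3)(9.64) = 3.913×10^-2 T.
u = B²/(2μ₀) = (3.913×10^-2)²/(2×4π×10⁻⁷) = 609.2 J/m³.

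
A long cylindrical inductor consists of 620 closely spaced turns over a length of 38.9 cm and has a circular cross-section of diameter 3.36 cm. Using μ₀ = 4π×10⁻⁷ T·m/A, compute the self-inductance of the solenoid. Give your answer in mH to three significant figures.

A = π(d/2)² = π(1.680×10^-2 m)² = 8.867×10^-4 m².
For a long solenoid, L = μ₀N²A/ℓ.
L = (4π×10⁻⁷)(620)²(8.867×10^-4)/(0.389 m) = 1.101×10^-3 H.

L ≈ 1.10 mH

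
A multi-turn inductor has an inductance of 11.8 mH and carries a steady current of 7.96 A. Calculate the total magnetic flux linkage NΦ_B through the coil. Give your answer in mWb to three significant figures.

NΦ_B ≈ 93.9 mWb

From L = NΦ_B/I, the flux linkage is NΦ_B = LI.
NΦ_B = (1.180×10^-2 H)(7.96 A) = 9.393×10^-2 Wb.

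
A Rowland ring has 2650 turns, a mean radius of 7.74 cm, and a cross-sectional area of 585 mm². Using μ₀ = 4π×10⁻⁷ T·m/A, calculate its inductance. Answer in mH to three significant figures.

For a thin toroid, L = μ₀N²A/(2πR).
L = (4π×10⁻⁷)(2650)²(5.850×10^-4) / (2π×7.740×10^-2 m) = 1.062×10^-2 H.

L ≈ 10.6 mH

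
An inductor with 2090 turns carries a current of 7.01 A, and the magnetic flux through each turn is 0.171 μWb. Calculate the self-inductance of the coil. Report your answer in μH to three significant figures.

Self-inductance is defined by L = NΦ_B/I (flux linkage over current).
L = (2090)(1.710×10^-7 Wb)/(7.01 A) = 5.098×10^-5 H.

L ≈ 51.0 μH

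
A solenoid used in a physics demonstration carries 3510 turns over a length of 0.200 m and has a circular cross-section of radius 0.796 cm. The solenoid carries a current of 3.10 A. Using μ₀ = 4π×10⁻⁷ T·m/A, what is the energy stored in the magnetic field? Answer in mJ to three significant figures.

U ≈ 74.0 mJ

A = πr² = π(7.960×10^-3 m)² = 1.991×10^-4 m².
L = μ₀N²A/ℓ = (4π×10⁻⁷)(3510)²(1.991×10^-4)/(0.2) = 1.541×10^-2 H.
U = ½LI² = ½(1.541×10^-2)(3.10)² = 7.404×10^-2 J.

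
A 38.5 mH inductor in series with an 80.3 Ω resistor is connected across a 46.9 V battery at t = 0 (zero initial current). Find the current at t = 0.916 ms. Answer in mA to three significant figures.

I ≈ 498 mA

τ = L/R = 3.850×10^-2/80.3 = 4.7945×10^-4 s; final current I_∞ = ε/R = 46.9/80.3 = 0.5841 A.
I(t) = I_∞(1 − e^(−t/τ)) with t/τ = 1.911.
I = (0.5841)(1 − e^(−1.911)) = 0.4976 A.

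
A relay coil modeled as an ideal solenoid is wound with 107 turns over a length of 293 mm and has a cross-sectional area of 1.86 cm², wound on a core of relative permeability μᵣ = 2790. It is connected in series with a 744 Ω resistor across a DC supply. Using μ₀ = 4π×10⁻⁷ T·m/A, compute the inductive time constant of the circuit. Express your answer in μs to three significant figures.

τ ≈ 34.2 μs

A = 1.86 cm² = 1.860×10^-4 m².
L = μ₀μᵣN²A/ℓ = (4π×10⁻⁷)(2790)(107)²(1.860×10^-4)/(0.293) = 2.548×10^-2 H.
τ = L/R = (2.548×10^-2)/(744) = 3.4249×10^-5 s.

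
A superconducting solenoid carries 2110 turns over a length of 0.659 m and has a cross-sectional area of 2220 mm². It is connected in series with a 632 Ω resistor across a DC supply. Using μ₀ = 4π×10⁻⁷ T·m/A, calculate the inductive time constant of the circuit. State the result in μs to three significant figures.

τ ≈ 29.8 μs

A = 2220 mm² = 2.220×10^-3 m².
L = μ₀N²A/ℓ = (4π×10⁻⁷)(2110)²(2.220×10^-3)/(0.659) = 1.8847×10^-2 H.
τ = L/R = (1.8847×10^-2)/(632) = 2.982×10^-5 s.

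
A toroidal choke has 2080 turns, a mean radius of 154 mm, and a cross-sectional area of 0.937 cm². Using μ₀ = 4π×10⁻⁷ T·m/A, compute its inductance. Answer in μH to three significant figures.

L ≈ 526 μH

For a thin toroid, L = μ₀N²A/(2πR).
L = (4π×10⁻⁷)(2080)²(9.370×10^-5) / (2π×0.154 m) = 5.2647×10^-4 H.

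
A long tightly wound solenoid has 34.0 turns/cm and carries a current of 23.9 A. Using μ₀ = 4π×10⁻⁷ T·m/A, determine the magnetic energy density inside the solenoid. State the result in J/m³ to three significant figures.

B = μ₀nI = (4π×10⁻⁷)(3.400×10^3)(23.9) = 0.1021 T.
u = B²/(2μ₀) = (0.1021)²/(2×4π×10⁻⁷) = 4.149×10^3 J/m³.

u ≈ 4150 J/m³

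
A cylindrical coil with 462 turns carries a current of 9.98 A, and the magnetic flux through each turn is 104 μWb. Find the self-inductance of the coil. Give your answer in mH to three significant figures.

L ≈ 4.81 mH

Self-inductance is defined by L = NΦ_B/I (flux linkage over current).
L = (462)(1.040×10^-4 Wb)/(9.98 A) = 4.814×10^-3 H.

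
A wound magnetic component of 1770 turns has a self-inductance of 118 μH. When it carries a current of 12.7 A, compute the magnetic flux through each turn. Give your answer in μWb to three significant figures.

From L = NΦ_B/I, the flux per turn is Φ_B = LI/N.
Φ_B = (1.180×10^-4 H)(12.7 A)/1770 = 8.467×10^-7 Wb.

Φ_B ≈ 0.847 μWb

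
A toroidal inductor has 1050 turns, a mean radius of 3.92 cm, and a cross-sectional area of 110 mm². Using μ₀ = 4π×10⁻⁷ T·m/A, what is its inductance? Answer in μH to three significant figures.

L ≈ 619 μH

For a thin toroid, L = μ₀N²A/(2πR).
L = (4π×10⁻⁷)(1050)²(1.100×10^-4) / (2π×3.920×10^-2 m) = 6.187×10^-4 H.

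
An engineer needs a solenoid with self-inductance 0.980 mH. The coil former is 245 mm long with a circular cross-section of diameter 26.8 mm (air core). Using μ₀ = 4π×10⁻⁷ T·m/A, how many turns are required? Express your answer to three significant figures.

N ≈ 582 turns

A = π(d/2)² = π(1.340×10^-2 m)² = 5.641×10^-4 m².
From L = μ₀N²A/ℓ, N = √(Lℓ / (μ₀A)).
N = √[(9.800×10^-4)(0.245) / ((4π×10⁻⁷)×5.641×10^-4)] = √(3.387×10^5) ≈ 582.0.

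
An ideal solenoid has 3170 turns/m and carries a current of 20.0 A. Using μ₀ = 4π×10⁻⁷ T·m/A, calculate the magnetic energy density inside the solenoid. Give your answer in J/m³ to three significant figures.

u ≈ 2530 J/m³

B = μ₀nI = (4π×10⁻⁷)(3.170×10^3)(20.0) = 7.967×10^-2 T.
u = B²/(2μ₀) = (7.967×10^-2)²/(2×4π×10⁻⁷) = 2.526×10^3 J/m³.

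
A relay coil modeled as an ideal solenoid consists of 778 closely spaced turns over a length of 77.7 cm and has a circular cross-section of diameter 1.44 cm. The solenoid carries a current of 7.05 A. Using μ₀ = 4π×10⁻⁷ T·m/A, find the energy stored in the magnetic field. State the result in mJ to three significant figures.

U ≈ 3.96 mJ

A = π(d/2)² = π(7.200×10^-3 m)² = 1.629×10^-4 m².
L = μ₀N²A/ℓ = (4π×10⁻⁷)(778)²(1.629×10^-4)/(0.777) = 1.594×10^-4 H.
U = ½LI² = ½(1.594×10^-4)(7.05)² = 3.962×10^-3 J.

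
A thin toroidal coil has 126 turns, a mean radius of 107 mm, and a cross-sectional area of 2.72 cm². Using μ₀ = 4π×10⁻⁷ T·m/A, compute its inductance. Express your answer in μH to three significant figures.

L ≈ 8.07 μH

For a thin toroid, L = μ₀N²A/(2πR).
L = (4π×10⁻⁷)(126)²(2.720×10^-4) / (2π×0.107 m) = 8.072×10^-6 H.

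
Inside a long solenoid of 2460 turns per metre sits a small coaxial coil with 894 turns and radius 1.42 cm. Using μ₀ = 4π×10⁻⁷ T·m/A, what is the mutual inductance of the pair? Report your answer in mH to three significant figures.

The outer solenoid produces a uniform field B₁ = μ₀n₁I₁ across the inner coil,
so the flux linkage is N₂Φ = N₂B₁A₂ = μ₀n₁N₂A₂·I₁, giving M = μ₀n₁N₂A₂.
A₂ = πr² = π(1.420×10^-2 m)² = 6.3347×10^-4 m².
M = (4π×10⁻⁷)(2460)(894)(6.3347×10^-4) = 1.751×10^-3 H.

M ≈ 1.75 mH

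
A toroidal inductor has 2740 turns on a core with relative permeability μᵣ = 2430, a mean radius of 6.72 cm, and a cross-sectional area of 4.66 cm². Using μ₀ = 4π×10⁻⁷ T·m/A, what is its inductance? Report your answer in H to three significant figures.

For a thin toroid, L = μ₀μᵣN²A/(2πR).
L = (4π×10⁻⁷)(2430)(2740)²(4.660×10^-4) / (2π×6.720×10^-2 m) = 25.3 H.

L ≈ 25.3 H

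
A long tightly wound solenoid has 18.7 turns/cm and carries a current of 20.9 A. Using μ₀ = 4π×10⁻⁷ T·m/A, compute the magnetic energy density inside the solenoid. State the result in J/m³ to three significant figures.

u ≈ 960 J/m³

B = μ₀nI = (4π×10⁻⁷)(1.870×10^3)(20.9) = 4.911×10^-2 T.
u = B²/(2μ₀) = (4.911×10^-2)²/(2×4π×10⁻⁷) = 959.7 J/m³.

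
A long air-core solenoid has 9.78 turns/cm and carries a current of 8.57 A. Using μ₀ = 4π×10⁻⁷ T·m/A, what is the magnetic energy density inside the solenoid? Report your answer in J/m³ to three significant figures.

B = μ₀nI = (4π×10⁻⁷)(978)(8.57) = 1.053×10^-2 T.
u = B²/(2μ₀) = (1.053×10^-2)²/(2×4π×10⁻⁷) = 44.14 J/m³.

u ≈ 44.1 J/m³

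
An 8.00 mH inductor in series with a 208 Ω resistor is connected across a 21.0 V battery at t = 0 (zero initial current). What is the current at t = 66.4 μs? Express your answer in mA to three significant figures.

τ = L/R = 8.000×10^-3/208 = 3.846×10^-5 s; final current I_∞ = ε/R = 21.0/208 = 0.101 A.
I(t) = I_∞(1 − e^(−t/τ)) with t/τ = 1.726.
I = (0.101)(1 − e^(−1.726)) = 8.300×10^-2 A.

I ≈ 83.0 mA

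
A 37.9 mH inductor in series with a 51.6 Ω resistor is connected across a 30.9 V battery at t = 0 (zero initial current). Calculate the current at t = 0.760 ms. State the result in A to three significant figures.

τ = L/R = 3.790×10^-2/51.6 = 7.34496×10^-4 s; final current I_∞ = ε/R = 30.9/51.6 = 0.5988 A.
I(t) = I_∞(1 − e^(−t/τ)) with t/τ = 1.035.
I = (0.5988)(1 − e^(−1.035)) = 0.3861 A.

I ≈ 0.386 A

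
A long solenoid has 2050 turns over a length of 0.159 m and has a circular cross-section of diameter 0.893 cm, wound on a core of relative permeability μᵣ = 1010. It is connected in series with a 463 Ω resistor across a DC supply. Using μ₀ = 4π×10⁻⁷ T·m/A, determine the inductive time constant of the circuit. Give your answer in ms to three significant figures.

τ ≈ 4.54 ms

A = π(d/2)² = π(4.465×10^-3 m)² = 6.263×10^-5 m².
L = μ₀μᵣN²A/ℓ = (4π×10⁻⁷)(1010)(2050)²(6.263×10^-5)/(0.159) = 2.101 H.
τ = L/R = (2.101)/(463) = 4.538×10^-3 s.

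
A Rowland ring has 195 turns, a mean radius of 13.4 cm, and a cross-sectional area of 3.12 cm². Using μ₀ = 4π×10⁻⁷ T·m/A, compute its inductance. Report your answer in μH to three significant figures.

L ≈ 17.7 μH

For a thin toroid, L = μ₀N²A/(2πR).
L = (4π×10⁻⁷)(195)²(3.120×10^-4) / (2π×0.134 m) = 1.771×10^-5 H.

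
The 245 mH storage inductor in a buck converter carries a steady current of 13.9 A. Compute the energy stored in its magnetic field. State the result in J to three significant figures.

U ≈ 23.7 J

Stored magnetic energy: U = ½LI².
U = ½(0.245 H)(13.9 A)² = 23.67 J.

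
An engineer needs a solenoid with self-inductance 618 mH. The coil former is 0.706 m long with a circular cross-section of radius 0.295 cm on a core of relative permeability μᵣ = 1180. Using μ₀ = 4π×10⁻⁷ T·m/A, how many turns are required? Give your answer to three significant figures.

N ≈ 3280 turns

A = πr² = π(2.950×10^-3 m)² = 2.734×10^-5 m².
From L = μ₀μᵣN²A/ℓ, N = √(Lℓ / (μ₀μᵣA)).
N = √[(0.618)(0.706) / ((4π×10⁻⁷)(1180)×2.734×10^-5)] = √(1.076×10^7) ≈ 3280.6.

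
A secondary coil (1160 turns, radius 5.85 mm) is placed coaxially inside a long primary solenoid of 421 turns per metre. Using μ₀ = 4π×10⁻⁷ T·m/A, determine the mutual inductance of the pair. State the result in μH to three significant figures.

M ≈ 66.0 μH

The outer solenoid produces a uniform field B₁ = μ₀n₁I₁ across the inner coil,
so the flux linkage is N₂Φ = N₂B₁A₂ = μ₀n₁N₂A₂·I₁, giving M = μ₀n₁N₂A₂.
A₂ = πr² = π(5.850×10^-3 m)² = 1.075×10^-4 m².
M = (4π×10⁻⁷)(421)(1160)(1.075×10^-4) = 6.598×10^-5 H.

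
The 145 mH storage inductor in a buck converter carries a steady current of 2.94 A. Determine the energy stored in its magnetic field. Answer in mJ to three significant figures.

U ≈ 627 mJ

Stored magnetic energy: U = ½LI².
U = ½(0.145 H)(2.94 A)² = 0.6267 J.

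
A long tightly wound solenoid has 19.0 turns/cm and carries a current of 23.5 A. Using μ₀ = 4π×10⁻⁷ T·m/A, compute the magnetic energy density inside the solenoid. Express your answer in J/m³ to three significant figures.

u ≈ 1250 J/m³

B = μ₀nI = (4π×10⁻⁷)(1.900×10^3)(23.5) = 5.611×10^-2 T.
u = B²/(2μ₀) = (5.611×10^-2)²/(2×4π×10⁻⁷) = 1.253×10^3 J/m³.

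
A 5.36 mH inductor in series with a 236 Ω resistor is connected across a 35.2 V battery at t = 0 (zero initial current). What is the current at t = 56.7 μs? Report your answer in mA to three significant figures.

I ≈ 137 mA

τ = L/R = 5.360×10^-3/236 = 2.271×10^-5 s; final current I_∞ = ε/R = 35.2/236 = 0.1492 A.
I(t) = I_∞(1 − e^(−t/τ)) with t/τ = 2.496.
I = (0.1492)(1 − e^(−2.496)) = 0.1369 A.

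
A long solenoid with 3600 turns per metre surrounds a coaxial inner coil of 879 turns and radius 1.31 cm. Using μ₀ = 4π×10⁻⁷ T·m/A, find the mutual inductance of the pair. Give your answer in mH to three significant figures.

The outer solenoid produces a uniform field B₁ = μ₀n₁I₁ across the inner coil,
so the flux linkage is N₂Φ = N₂B₁A₂ = μ₀n₁N₂A₂·I₁, giving M = μ₀n₁N₂A₂.
A₂ = πr² = π(1.310×10^-2 m)² = 5.391×10^-4 m².
M = (4π×10⁻⁷)(3600)(879)(5.391×10^-4) = 2.144×10^-3 H.

M ≈ 2.14 mH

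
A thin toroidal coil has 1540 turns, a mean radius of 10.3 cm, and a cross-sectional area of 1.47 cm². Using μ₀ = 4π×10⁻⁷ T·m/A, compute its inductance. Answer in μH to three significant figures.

For a thin toroid, L = μ₀N²A/(2πR).
L = (4π×10⁻⁷)(1540)²(1.470×10^-4) / (2π×0.103 m) = 6.769×10^-4 H.

L ≈ 677 μH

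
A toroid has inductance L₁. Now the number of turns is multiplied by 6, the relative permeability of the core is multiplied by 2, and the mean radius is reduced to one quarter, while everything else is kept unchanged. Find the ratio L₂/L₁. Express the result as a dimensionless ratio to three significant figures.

For a toroid, L ∝ μᵣN²A/R.
L₂/L₁ = (6)^2 × (2) × (0.25)^-1 = 288.

L₂/L₁ = 288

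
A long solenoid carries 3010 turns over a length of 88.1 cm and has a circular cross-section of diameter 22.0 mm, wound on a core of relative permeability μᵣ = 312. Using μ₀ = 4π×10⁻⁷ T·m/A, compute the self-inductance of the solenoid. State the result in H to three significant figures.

L ≈ 1.53 H

A = π(d/2)² = π(1.100×10^-2 m)² = 3.801×10^-4 m².
For a long solenoid, L = μ₀μᵣN²A/ℓ.
L = (4π×10⁻⁷)(312)(3010)²(3.801×10^-4)/(0.881 m) = 1.533 H.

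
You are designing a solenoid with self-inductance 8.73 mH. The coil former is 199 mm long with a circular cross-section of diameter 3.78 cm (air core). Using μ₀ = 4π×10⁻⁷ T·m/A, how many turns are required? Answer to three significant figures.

N ≈ 1110 turns

A = π(d/2)² = π(1.890×10^-2 m)² = 1.122×10^-3 m².
From L = μ₀N²A/ℓ, N = √(Lℓ / (μ₀A)).
N = √[(8.730×10^-3)(0.199) / ((4π×10⁻⁷)×1.122×10^-3)] = √(1.232×10^6) ≈ 1109.9.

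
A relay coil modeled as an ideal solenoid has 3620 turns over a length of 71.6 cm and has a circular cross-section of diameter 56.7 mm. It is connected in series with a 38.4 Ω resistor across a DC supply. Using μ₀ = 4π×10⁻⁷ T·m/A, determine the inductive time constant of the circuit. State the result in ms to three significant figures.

τ ≈ 1.51 ms

A = π(d/2)² = π(2.835×10^-2 m)² = 2.52497×10^-3 m².
L = μ₀N²A/ℓ = (4π×10⁻⁷)(3620)²(2.52497×10^-3)/(0.716) = 5.807×10^-2 H.
τ = L/R = (5.807×10^-2)/(38.4) = 1.512×10^-3 s.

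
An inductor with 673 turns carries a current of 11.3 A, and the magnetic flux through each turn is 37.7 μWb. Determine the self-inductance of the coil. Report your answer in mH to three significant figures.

L ≈ 2.25 mH

Self-inductance is defined by L = NΦ_B/I (flux linkage over current).
L = (673)(3.770×10^-5 Wb)/(11.3 A) = 2.245×10^-3 H.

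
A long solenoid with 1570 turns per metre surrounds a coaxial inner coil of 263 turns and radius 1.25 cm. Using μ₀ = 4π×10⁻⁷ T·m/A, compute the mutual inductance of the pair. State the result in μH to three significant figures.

M ≈ 255 μH

The outer solenoid produces a uniform field B₁ = μ₀n₁I₁ across the inner coil,
so the flux linkage is N₂Φ = N₂B₁A₂ = μ₀n₁N₂A₂·I₁, giving M = μ₀n₁N₂A₂.
A₂ = πr² = π(1.250×10^-2 m)² = 4.909×10^-4 m².
M = (4π×10⁻⁷)(1570)(263)(4.909×10^-4) = 2.547×10^-4 H.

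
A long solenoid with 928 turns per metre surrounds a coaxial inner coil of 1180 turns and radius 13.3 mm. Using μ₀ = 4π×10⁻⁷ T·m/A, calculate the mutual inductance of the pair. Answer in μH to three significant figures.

M ≈ 765 μH

The outer solenoid produces a uniform field B₁ = μ₀n₁I₁ across the inner coil,
so the flux linkage is N₂Φ = N₂B₁A₂ = μ₀n₁N₂A₂·I₁, giving M = μ₀n₁N₂A₂.
A₂ = πr² = π(1.330×10^-2 m)² = 5.557×10^-4 m².
M = (4π×10⁻⁷)(928)(1180)(5.557×10^-4) = 7.647×10^-4 H.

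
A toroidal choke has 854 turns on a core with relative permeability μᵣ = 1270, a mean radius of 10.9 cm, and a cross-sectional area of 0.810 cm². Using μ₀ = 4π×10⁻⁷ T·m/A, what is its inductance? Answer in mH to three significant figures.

For a thin toroid, L = μ₀μᵣN²A/(2πR).
L = (4π×10⁻⁷)(1270)(854)²(8.100×10^-5) / (2π×0.109 m) = 0.1377 H.

L ≈ 138 mH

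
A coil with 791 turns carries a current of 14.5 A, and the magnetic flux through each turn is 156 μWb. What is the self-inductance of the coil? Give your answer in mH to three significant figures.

Self-inductance is defined by L = NΦ_B/I (flux linkage over current).
L = (791)(1.560×10^-4 Wb)/(14.5 A) = 8.510×10^-3 H.

L ≈ 8.51 mH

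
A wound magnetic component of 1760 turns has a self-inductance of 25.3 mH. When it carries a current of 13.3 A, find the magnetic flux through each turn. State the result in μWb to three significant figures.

From L = NΦ_B/I, the flux per turn is Φ_B = LI/N.
Φ_B = (2.530×10^-2 H)(13.3 A)/1760 = 1.912×10^-4 Wb.

Φ_B ≈ 191 μWb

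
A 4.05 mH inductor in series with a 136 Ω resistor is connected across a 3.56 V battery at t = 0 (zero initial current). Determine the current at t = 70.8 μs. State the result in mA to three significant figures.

τ = L/R = 4.050×10^-3/136 = 2.978×10^-5 s; final current I_∞ = ε/R = 3.56/136 = 2.618×10^-2 A.
I(t) = I_∞(1 − e^(−t/τ)) with t/τ = 2.377.
I = (2.618×10^-2)(1 − e^(−2.377)) = 2.3748×10^-2 A.

I ≈ 23.7 mA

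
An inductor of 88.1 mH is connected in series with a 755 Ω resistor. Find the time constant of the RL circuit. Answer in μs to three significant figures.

τ = L/R = (8.810×10^-2 H)/(755 Ω) = 1.167×10^-4 s.

τ ≈ 117 μs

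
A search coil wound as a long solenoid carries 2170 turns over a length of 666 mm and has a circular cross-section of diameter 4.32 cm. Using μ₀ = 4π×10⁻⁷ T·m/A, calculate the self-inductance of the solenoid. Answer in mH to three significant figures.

A = π(d/2)² = π(2.160×10^-2 m)² = 1.466×10^-3 m².
For a long solenoid, L = μ₀N²A/ℓ.
L = (4π×10⁻⁷)(2170)²(1.466×10^-3)/(0.666 m) = 1.302×10^-2 H.

L ≈ 13.0 mH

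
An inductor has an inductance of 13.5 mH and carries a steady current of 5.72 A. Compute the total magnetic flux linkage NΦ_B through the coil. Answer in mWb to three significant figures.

NΦ_B ≈ 77.2 mWb

From L = NΦ_B/I, the flux linkage is NΦ_B = LI.
NΦ_B = (1.350×10^-2 H)(5.72 A) = 7.722×10^-2 Wb.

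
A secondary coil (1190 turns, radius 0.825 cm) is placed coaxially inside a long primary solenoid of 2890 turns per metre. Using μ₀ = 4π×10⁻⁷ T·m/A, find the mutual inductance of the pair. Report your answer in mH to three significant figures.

M ≈ 0.924 mH

The outer solenoid produces a uniform field B₁ = μ₀n₁I₁ across the inner coil,
so the flux linkage is N₂Φ = N₂B₁A₂ = μ₀n₁N₂A₂·I₁, giving M = μ₀n₁N₂A₂.
A₂ = πr² = π(8.250×10^-3 m)² = 2.138×10^-4 m².
M = (4π×10⁻⁷)(2890)(1190)(2.138×10^-4) = 9.241×10^-4 H.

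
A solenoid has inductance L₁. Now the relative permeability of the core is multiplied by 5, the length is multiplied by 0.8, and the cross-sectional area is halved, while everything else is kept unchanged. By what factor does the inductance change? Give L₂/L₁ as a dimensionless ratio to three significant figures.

For a solenoid, L ∝ μᵣN²A/ℓ.
L₂/L₁ = (5) × (0.8)^-1 × (0.5) = 3.13.

L₂/L₁ = 3.13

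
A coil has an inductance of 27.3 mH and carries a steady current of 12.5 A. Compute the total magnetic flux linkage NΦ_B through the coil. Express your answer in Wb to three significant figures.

NΦ_B ≈ 0.341 Wb

From L = NΦ_B/I, the flux linkage is NΦ_B = LI.
NΦ_B = (2.730×10^-2 H)(12.5 A) = 0.3412 Wb.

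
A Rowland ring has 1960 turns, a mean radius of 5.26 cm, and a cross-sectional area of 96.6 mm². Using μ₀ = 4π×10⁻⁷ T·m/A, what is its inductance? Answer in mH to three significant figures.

L ≈ 1.41 mH

For a thin toroid, L = μ₀N²A/(2πR).
L = (4π×10⁻⁷)(1960)²(9.660×10^-5) / (2π×5.260×10^-2 m) = 1.411×10^-3 H.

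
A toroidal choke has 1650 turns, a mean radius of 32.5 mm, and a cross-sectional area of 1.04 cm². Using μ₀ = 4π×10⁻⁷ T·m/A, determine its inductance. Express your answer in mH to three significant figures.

For a thin toroid, L = μ₀N²A/(2πR).
L = (4π×10⁻⁷)(1650)²(1.040×10^-4) / (2π×3.250×10^-2 m) = 1.742×10^-3 H.

L ≈ 1.74 mH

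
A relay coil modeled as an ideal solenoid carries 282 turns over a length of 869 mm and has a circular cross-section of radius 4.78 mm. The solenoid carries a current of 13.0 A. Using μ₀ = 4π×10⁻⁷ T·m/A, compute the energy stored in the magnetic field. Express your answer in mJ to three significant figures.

U ≈ 0.698 mJ

A = πr² = π(4.780×10^-3 m)² = 7.178×10^-5 m².
L = μ₀N²A/ℓ = (4π×10⁻⁷)(282)²(7.178×10^-5)/(0.869) = 8.2546×10^-6 H.
U = ½LI² = ½(8.2546×10^-6)(13.0)² = 6.975×10^-4 J.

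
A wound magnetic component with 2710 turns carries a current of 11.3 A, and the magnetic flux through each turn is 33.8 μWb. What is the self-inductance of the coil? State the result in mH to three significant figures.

L ≈ 8.11 mH

Self-inductance is defined by L = NΦ_B/I (flux linkage over current).
L = (2710)(3.380×10^-5 Wb)/(11.3 A) = 8.106×10^-3 H.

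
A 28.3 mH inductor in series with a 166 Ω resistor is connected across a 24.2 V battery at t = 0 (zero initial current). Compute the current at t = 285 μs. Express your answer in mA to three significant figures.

τ = L/R = 2.830×10^-2/166 = 1.7048×10^-4 s; final current I_∞ = ε/R = 24.2/166 = 0.1458 A.
I(t) = I_∞(1 − e^(−t/τ)) with t/τ = 1.672.
I = (0.1458)(1 − e^(−1.672)) = 0.1184 A.

I ≈ 118 mA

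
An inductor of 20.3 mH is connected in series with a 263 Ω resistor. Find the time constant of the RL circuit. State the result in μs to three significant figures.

τ ≈ 77.2 μs

τ = L/R = (2.030×10^-2 H)/(263 Ω) = 7.719×10^-5 s.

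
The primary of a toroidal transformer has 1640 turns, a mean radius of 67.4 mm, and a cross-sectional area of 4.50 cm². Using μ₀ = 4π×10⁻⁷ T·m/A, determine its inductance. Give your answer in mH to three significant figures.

L ≈ 3.59 mH

For a thin toroid, L = μ₀N²A/(2πR).
L = (4π×10⁻⁷)(1640)²(4.500×10^-4) / (2π×6.740×10^-2 m) = 3.591×10^-3 H.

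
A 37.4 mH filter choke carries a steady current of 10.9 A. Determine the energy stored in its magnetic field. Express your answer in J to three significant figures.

U ≈ 2.22 J

Stored magnetic energy: U = ½LI².
U = ½(3.740×10^-2 H)(10.9 A)² = 2.222 J.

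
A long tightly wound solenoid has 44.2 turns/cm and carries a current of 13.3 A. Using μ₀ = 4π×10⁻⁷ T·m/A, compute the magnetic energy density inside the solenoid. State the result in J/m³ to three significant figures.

B = μ₀nI = (4π×10⁻⁷)(4.420×10^3)(13.3) = 7.387×10^-2 T.
u = B²/(2μ₀) = (7.387×10^-2)²/(2×4π×10⁻⁷) = 2.171×10^3 J/m³.

u ≈ 2170 J/m³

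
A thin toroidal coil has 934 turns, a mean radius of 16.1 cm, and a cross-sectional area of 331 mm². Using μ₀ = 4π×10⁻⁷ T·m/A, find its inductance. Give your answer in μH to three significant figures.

L ≈ 359 μH

For a thin toroid, L = μ₀N²A/(2πR).
L = (4π×10⁻⁷)(934)²(3.310×10^-4) / (2π×0.161 m) = 3.587×10^-4 H.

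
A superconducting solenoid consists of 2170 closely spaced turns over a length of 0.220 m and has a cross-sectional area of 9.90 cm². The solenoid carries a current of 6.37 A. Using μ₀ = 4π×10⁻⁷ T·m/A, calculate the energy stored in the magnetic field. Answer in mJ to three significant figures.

A = 9.90 cm² = 9.900×10^-4 m².
L = μ₀N²A/ℓ = (4π×10⁻⁷)(2170)²(9.900×10^-4)/(0.22) = 2.663×10^-2 H.
U = ½LI² = ½(2.663×10^-2)(6.37)² = 0.5402 J.

U ≈ 540 mJ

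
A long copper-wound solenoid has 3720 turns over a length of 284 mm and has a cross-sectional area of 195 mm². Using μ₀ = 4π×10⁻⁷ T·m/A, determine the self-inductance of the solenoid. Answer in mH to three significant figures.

L ≈ 11.9 mH

A = 195 mm² = 1.950×10^-4 m².
For a long solenoid, L = μ₀N²A/ℓ.
L = (4π×10⁻⁷)(3720)²(1.950×10^-4)/(0.284 m) = 1.194×10^-2 H.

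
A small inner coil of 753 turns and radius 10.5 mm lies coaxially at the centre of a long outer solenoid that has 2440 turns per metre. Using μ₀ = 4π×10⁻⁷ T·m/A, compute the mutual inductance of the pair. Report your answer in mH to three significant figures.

M ≈ 0.800 mH

The outer solenoid produces a uniform field B₁ = μ₀n₁I₁ across the inner coil,
so the flux linkage is N₂Φ = N₂B₁A₂ = μ₀n₁N₂A₂·I₁, giving M = μ₀n₁N₂A₂.
A₂ = πr² = π(1.050×10^-2 m)² = 3.464×10^-4 m².
M = (4π×10⁻⁷)(2440)(753)(3.464×10^-4) = 7.997×10^-4 H.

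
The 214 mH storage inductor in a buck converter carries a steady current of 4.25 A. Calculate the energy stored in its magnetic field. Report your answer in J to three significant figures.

Stored magnetic energy: U = ½LI².
U = ½(0.214 H)(4.25 A)² = 1.933 J.

U ≈ 1.93 J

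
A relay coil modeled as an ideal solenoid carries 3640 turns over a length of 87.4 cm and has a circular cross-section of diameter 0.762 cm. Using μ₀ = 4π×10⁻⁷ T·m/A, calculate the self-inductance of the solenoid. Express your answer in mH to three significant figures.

A = π(d/2)² = π(3.810×10^-3 m)² = 4.560×10^-5 m².
For a long solenoid, L = μ₀N²A/ℓ.
L = (4π×10⁻⁷)(3640)²(4.560×10^-5)/(0.874 m) = 8.688×10^-4 H.

L ≈ 0.869 mH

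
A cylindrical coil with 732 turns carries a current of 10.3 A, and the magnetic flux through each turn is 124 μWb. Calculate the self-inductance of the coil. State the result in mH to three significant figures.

L ≈ 8.81 mH

Self-inductance is defined by L = NΦ_B/I (flux linkage over current).
L = (732)(1.240×10^-4 Wb)/(10.3 A) = 8.812×10^-3 H.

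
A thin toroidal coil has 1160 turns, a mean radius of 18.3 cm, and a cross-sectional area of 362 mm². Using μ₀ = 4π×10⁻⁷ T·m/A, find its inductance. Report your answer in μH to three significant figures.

L ≈ 532 μH

For a thin toroid, L = μ₀N²A/(2πR).
L = (4π×10⁻⁷)(1160)²(3.620×10^-4) / (2π×0.183 m) = 5.324×10^-4 H.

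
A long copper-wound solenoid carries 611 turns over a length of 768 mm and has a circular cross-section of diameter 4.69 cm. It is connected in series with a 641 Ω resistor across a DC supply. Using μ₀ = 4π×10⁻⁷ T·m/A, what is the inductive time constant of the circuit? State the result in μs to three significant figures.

A = π(d/2)² = π(2.345×10^-2 m)² = 1.728×10^-3 m².
L = μ₀N²A/ℓ = (4π×10⁻⁷)(611)²(1.728×10^-3)/(0.768) = 1.055×10^-3 H.
τ = L/R = (1.055×10^-3)/(641) = 1.646×10^-6 s.

τ ≈ 1.65 μs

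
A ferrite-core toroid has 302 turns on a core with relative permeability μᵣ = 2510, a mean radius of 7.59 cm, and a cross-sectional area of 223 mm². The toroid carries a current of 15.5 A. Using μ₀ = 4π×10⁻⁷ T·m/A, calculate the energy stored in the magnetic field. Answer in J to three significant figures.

L = μ₀μᵣN²A/(2πR) = (4π×10⁻⁷)(2510)(302)²(2.230×10^-4)/(2π×7.590×10^-2) = 0.1345 H.
U = ½LI² = ½(0.1345)(15.5)² = 16.16 J.

U ≈ 16.2 J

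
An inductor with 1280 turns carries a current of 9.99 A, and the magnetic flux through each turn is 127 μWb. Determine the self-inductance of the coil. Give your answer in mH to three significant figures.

Self-inductance is defined by L = NΦ_B/I (flux linkage over current).
L = (1280)(1.270×10^-4 Wb)/(9.99 A) = 1.627×10^-2 H.

L ≈ 16.3 mH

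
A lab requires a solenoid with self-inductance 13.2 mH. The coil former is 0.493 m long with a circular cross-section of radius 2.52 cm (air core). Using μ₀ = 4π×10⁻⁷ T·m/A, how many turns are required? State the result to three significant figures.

N ≈ 1610 turns

A = πr² = π(2.520×10^-2 m)² = 1.995×10^-3 m².
From L = μ₀N²A/ℓ, N = √(Lℓ / (μ₀A)).
N = √[(1.320×10^-2)(0.493) / ((4π×10⁻⁷)×1.995×10^-3)] = √(2.596×10^6) ≈ 1611.1.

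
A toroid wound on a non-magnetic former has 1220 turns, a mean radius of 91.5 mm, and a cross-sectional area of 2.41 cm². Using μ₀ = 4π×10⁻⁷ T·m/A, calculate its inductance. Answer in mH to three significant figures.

L ≈ 0.784 mH

For a thin toroid, L = μ₀N²A/(2πR).
L = (4π×10⁻⁷)(1220)²(2.410×10^-4) / (2π×9.150×10^-2 m) = 7.841×10^-4 H.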